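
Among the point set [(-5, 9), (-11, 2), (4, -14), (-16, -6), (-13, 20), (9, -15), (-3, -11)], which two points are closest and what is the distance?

Computing all pairwise distances among 7 points:

d((-5, 9), (-11, 2)) = 9.2195
d((-5, 9), (4, -14)) = 24.6982
d((-5, 9), (-16, -6)) = 18.6011
d((-5, 9), (-13, 20)) = 13.6015
d((-5, 9), (9, -15)) = 27.7849
d((-5, 9), (-3, -11)) = 20.0998
d((-11, 2), (4, -14)) = 21.9317
d((-11, 2), (-16, -6)) = 9.434
d((-11, 2), (-13, 20)) = 18.1108
d((-11, 2), (9, -15)) = 26.2488
d((-11, 2), (-3, -11)) = 15.2643
d((4, -14), (-16, -6)) = 21.5407
d((4, -14), (-13, 20)) = 38.0132
d((4, -14), (9, -15)) = 5.099 <-- minimum
d((4, -14), (-3, -11)) = 7.6158
d((-16, -6), (-13, 20)) = 26.1725
d((-16, -6), (9, -15)) = 26.5707
d((-16, -6), (-3, -11)) = 13.9284
d((-13, 20), (9, -15)) = 41.3401
d((-13, 20), (-3, -11)) = 32.573
d((9, -15), (-3, -11)) = 12.6491

Closest pair: (4, -14) and (9, -15) with distance 5.099

The closest pair is (4, -14) and (9, -15) with Euclidean distance 5.099. For 7 points, brute-force pairwise comparison is shown above. For large n, the divide-and-conquer algorithm (sort by x, recurse on halves, check the dividing strip) achieves O(n log n).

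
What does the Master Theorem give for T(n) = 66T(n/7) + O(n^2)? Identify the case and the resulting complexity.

Master Theorem for T(n) = 66T(n/7) + O(n^2):

a = 66, b = 7, c = 2
log_b(a) = log_7(66) = 2.1531

Case 1: c = 2 < log_7(66) = 2.1531
T(n) = O(n^(log_7 66))

For T(n) = 66T(n/7) + O(n^2): log_7(66) = 2.1531. This is Case 1 of the Master Theorem (c < log_b(a), work dominated by leaves), giving O(n^(log_7 66)).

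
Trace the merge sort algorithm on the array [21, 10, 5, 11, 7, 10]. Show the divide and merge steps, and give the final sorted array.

Merge sort trace:

Split: [21, 10, 5, 11, 7, 10] -> [21, 10, 5] and [11, 7, 10]
  Split: [21, 10, 5] -> [21] and [10, 5]
    Split: [10, 5] -> [10] and [5]
    Merge: [10] + [5] -> [5, 10]
  Merge: [21] + [5, 10] -> [5, 10, 21]
  Split: [11, 7, 10] -> [11] and [7, 10]
    Split: [7, 10] -> [7] and [10]
    Merge: [7] + [10] -> [7, 10]
  Merge: [11] + [7, 10] -> [7, 10, 11]
Merge: [5, 10, 21] + [7, 10, 11] -> [5, 7, 10, 10, 11, 21]

Final sorted array: [5, 7, 10, 10, 11, 21]

The merge sort proceeds by recursively splitting the array and merging sorted halves.
After all merges, the sorted array is [5, 7, 10, 10, 11, 21].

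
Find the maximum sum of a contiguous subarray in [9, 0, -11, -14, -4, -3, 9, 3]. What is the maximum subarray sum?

Using Kadane's algorithm on [9, 0, -11, -14, -4, -3, 9, 3]:

Scanning through the array:
Position 1 (value 0): max_ending_here = 9, max_so_far = 9
Position 2 (value -11): max_ending_here = -2, max_so_far = 9
Position 3 (value -14): max_ending_here = -14, max_so_far = 9
Position 4 (value -4): max_ending_here = -4, max_so_far = 9
Position 5 (value -3): max_ending_here = -3, max_so_far = 9
Position 6 (value 9): max_ending_here = 9, max_so_far = 9
Position 7 (value 3): max_ending_here = 12, max_so_far = 12

Maximum subarray: [9, 3]
Maximum sum: 12

The maximum subarray is [9, 3] with sum 12. This subarray runs from index 6 to index 7.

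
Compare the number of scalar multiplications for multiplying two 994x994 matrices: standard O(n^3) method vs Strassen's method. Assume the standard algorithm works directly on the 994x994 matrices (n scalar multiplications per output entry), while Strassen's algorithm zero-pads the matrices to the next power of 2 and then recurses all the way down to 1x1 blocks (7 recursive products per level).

Matrix multiplication for 994x994 matrices:

Strassen's algorithm requires power-of-2 dimensions. Pad 994x994 to 1024x1024 (next power of 2).

Standard algorithm: 994^3 = 982107784 multiplications
Strassen's algorithm: 7^(log2(1024)) = 7^10 = 282475249 multiplications
Savings: 982107784 - 282475249 = 699632535 multiplications

Standard: 982107784 multiplications (994^3). Strassen: 282475249 multiplications (7^10, after padding to 1024x1024). Strassen reduces 8 recursive multiplications to 7 at each level.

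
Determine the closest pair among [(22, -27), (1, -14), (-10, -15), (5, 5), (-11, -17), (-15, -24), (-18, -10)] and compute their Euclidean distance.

Computing all pairwise distances among 7 points:

d((22, -27), (1, -14)) = 24.6982
d((22, -27), (-10, -15)) = 34.176
d((22, -27), (5, 5)) = 36.2353
d((22, -27), (-11, -17)) = 34.4819
d((22, -27), (-15, -24)) = 37.1214
d((22, -27), (-18, -10)) = 43.4626
d((1, -14), (-10, -15)) = 11.0454
d((1, -14), (5, 5)) = 19.4165
d((1, -14), (-11, -17)) = 12.3693
d((1, -14), (-15, -24)) = 18.868
d((1, -14), (-18, -10)) = 19.4165
d((-10, -15), (5, 5)) = 25.0
d((-10, -15), (-11, -17)) = 2.2361 <-- minimum
d((-10, -15), (-15, -24)) = 10.2956
d((-10, -15), (-18, -10)) = 9.434
d((5, 5), (-11, -17)) = 27.2029
d((5, 5), (-15, -24)) = 35.2278
d((5, 5), (-18, -10)) = 27.4591
d((-11, -17), (-15, -24)) = 8.0623
d((-11, -17), (-18, -10)) = 9.8995
d((-15, -24), (-18, -10)) = 14.3178

Closest pair: (-10, -15) and (-11, -17) with distance 2.2361

The closest pair is (-10, -15) and (-11, -17) with Euclidean distance 2.2361. For 7 points, brute-force pairwise comparison is shown above. For large n, the divide-and-conquer algorithm (sort by x, recurse on halves, check the dividing strip) achieves O(n log n).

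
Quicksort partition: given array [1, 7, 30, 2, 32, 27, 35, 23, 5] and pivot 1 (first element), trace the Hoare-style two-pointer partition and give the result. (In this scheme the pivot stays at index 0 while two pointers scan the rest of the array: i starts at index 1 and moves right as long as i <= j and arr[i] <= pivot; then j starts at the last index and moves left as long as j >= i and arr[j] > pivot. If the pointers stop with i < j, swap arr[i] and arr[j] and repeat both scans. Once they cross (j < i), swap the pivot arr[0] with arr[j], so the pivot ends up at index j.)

Hoare-style two-pointer partition with pivot = 1:

Initial array: [1, 7, 30, 2, 32, 27, 35, 23, 5]

Pointers start at i = 1, j = 8.
i ends at 1, j ends at 0: the pointers have crossed (j < i), so scanning stops.

j = 0, so swapping arr[0] with arr[j] leaves the pivot at position 0: [1, 7, 30, 2, 32, 27, 35, 23, 5]
Pivot position: 0

After partitioning with pivot 1, the array becomes [1, 7, 30, 2, 32, 27, 35, 23, 5]. The pivot is placed at index 0. All elements to the left of the pivot are <= 1, and all elements to the right are > 1.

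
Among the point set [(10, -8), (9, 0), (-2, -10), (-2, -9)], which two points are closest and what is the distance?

Computing all pairwise distances among 4 points:

d((10, -8), (9, 0)) = 8.0623
d((10, -8), (-2, -10)) = 12.1655
d((10, -8), (-2, -9)) = 12.0416
d((9, 0), (-2, -10)) = 14.8661
d((9, 0), (-2, -9)) = 14.2127
d((-2, -10), (-2, -9)) = 1.0 <-- minimum

Closest pair: (-2, -10) and (-2, -9) with distance 1.0

The closest pair is (-2, -10) and (-2, -9) with Euclidean distance 1.0. For 4 points, brute-force pairwise comparison is shown above. For large n, the divide-and-conquer algorithm (sort by x, recurse on halves, check the dividing strip) achieves O(n log n).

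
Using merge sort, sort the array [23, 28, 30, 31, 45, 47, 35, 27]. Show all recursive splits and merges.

Merge sort trace:

Split: [23, 28, 30, 31, 45, 47, 35, 27] -> [23, 28, 30, 31] and [45, 47, 35, 27]
  Split: [23, 28, 30, 31] -> [23, 28] and [30, 31]
    Split: [23, 28] -> [23] and [28]
    Merge: [23] + [28] -> [23, 28]
    Split: [30, 31] -> [30] and [31]
    Merge: [30] + [31] -> [30, 31]
  Merge: [23, 28] + [30, 31] -> [23, 28, 30, 31]
  Split: [45, 47, 35, 27] -> [45, 47] and [35, 27]
    Split: [45, 47] -> [45] and [47]
    Merge: [45] + [47] -> [45, 47]
    Split: [35, 27] -> [35] and [27]
    Merge: [35] + [27] -> [27, 35]
  Merge: [45, 47] + [27, 35] -> [27, 35, 45, 47]
Merge: [23, 28, 30, 31] + [27, 35, 45, 47] -> [23, 27, 28, 30, 31, 35, 45, 47]

Final sorted array: [23, 27, 28, 30, 31, 35, 45, 47]

The merge sort proceeds by recursively splitting the array and merging sorted halves.
After all merges, the sorted array is [23, 27, 28, 30, 31, 35, 45, 47].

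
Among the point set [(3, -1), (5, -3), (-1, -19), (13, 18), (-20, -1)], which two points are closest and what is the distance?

Computing all pairwise distances among 5 points:

d((3, -1), (5, -3)) = 2.8284 <-- minimum
d((3, -1), (-1, -19)) = 18.4391
d((3, -1), (13, 18)) = 21.4709
d((3, -1), (-20, -1)) = 23.0
d((5, -3), (-1, -19)) = 17.088
d((5, -3), (13, 18)) = 22.4722
d((5, -3), (-20, -1)) = 25.0799
d((-1, -19), (13, 18)) = 39.5601
d((-1, -19), (-20, -1)) = 26.1725
d((13, 18), (-20, -1)) = 38.0789

Closest pair: (3, -1) and (5, -3) with distance 2.8284

The closest pair is (3, -1) and (5, -3) with Euclidean distance 2.8284. For 5 points, brute-force pairwise comparison is shown above. For large n, the divide-and-conquer algorithm (sort by x, recurse on halves, check the dividing strip) achieves O(n log n).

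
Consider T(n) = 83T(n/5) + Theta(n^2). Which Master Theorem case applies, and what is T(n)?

Master Theorem for T(n) = 83T(n/5) + O(n^2):

a = 83, b = 5, c = 2
log_b(a) = log_5(83) = 2.7456

Case 1: c = 2 < log_5(83) = 2.7456
T(n) = O(n^(log_5 83))

For T(n) = 83T(n/5) + O(n^2): log_5(83) = 2.7456. This is Case 1 of the Master Theorem (c < log_b(a), work dominated by leaves), giving O(n^(log_5 83)).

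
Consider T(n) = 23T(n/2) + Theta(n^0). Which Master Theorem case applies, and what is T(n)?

Master Theorem for T(n) = 23T(n/2) + O(n^0):

a = 23, b = 2, c = 0
log_b(a) = log_2(23) = 4.5236

Case 1: c = 0 < log_2(23) = 4.5236
T(n) = O(n^(log_2 23))

For T(n) = 23T(n/2) + O(n^0): log_2(23) = 4.5236. This is Case 1 of the Master Theorem (c < log_b(a), work dominated by leaves), giving O(n^(log_2 23)).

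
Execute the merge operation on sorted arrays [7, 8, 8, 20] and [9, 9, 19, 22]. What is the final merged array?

Merging process:

Compare 7 vs 9: take 7 from left. Merged: [7]
Compare 8 vs 9: take 8 from left. Merged: [7, 8]
Compare 8 vs 9: take 8 from left. Merged: [7, 8, 8]
Compare 20 vs 9: take 9 from right. Merged: [7, 8, 8, 9]
Compare 20 vs 9: take 9 from right. Merged: [7, 8, 8, 9, 9]
Compare 20 vs 19: take 19 from right. Merged: [7, 8, 8, 9, 9, 19]
Compare 20 vs 22: take 20 from left. Merged: [7, 8, 8, 9, 9, 19, 20]
Append remaining from right: [22]. Merged: [7, 8, 8, 9, 9, 19, 20, 22]

Final merged array: [7, 8, 8, 9, 9, 19, 20, 22]
Total comparisons: 7

The merged array is [7, 8, 8, 9, 9, 19, 20, 22], requiring 7 comparisons. The merge step runs in O(n) time where n is the total number of elements.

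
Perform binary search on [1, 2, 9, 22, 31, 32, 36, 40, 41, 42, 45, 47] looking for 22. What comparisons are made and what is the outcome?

Binary search for 22 in [1, 2, 9, 22, 31, 32, 36, 40, 41, 42, 45, 47]:

lo=0, hi=11, mid=5, arr[mid]=32 -> 32 > 22, search left half
lo=0, hi=4, mid=2, arr[mid]=9 -> 9 < 22, search right half
lo=3, hi=4, mid=3, arr[mid]=22 -> Found target at index 3!

Binary search finds 22 at index 3 after 3 comparisons. The search repeatedly halves the search space by comparing with the middle element.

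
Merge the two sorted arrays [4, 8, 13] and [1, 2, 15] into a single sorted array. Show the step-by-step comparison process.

Merging process:

Compare 4 vs 1: take 1 from right. Merged: [1]
Compare 4 vs 2: take 2 from right. Merged: [1, 2]
Compare 4 vs 15: take 4 from left. Merged: [1, 2, 4]
Compare 8 vs 15: take 8 from left. Merged: [1, 2, 4, 8]
Compare 13 vs 15: take 13 from left. Merged: [1, 2, 4, 8, 13]
Append remaining from right: [15]. Merged: [1, 2, 4, 8, 13, 15]

Final merged array: [1, 2, 4, 8, 13, 15]
Total comparisons: 5

The merged array is [1, 2, 4, 8, 13, 15], requiring 5 comparisons. The merge step runs in O(n) time where n is the total number of elements.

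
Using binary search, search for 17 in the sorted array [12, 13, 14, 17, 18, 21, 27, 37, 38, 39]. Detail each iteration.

Binary search for 17 in [12, 13, 14, 17, 18, 21, 27, 37, 38, 39]:

lo=0, hi=9, mid=4, arr[mid]=18 -> 18 > 17, search left half
lo=0, hi=3, mid=1, arr[mid]=13 -> 13 < 17, search right half
lo=2, hi=3, mid=2, arr[mid]=14 -> 14 < 17, search right half
lo=3, hi=3, mid=3, arr[mid]=17 -> Found target at index 3!

Binary search finds 17 at index 3 after 4 comparisons. The search repeatedly halves the search space by comparing with the middle element.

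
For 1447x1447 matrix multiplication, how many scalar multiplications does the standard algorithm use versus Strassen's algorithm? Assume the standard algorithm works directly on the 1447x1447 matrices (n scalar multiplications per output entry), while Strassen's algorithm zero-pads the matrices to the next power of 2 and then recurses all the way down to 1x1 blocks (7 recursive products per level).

Matrix multiplication for 1447x1447 matrices:

Strassen's algorithm requires power-of-2 dimensions. Pad 1447x1447 to 2048x2048 (next power of 2).

Standard algorithm: 1447^3 = 3029741623 multiplications
Strassen's algorithm: 7^(log2(2048)) = 7^11 = 1977326743 multiplications
Savings: 3029741623 - 1977326743 = 1052414880 multiplications

Standard: 3029741623 multiplications (1447^3). Strassen: 1977326743 multiplications (7^11, after padding to 2048x2048). Strassen reduces 8 recursive multiplications to 7 at each level.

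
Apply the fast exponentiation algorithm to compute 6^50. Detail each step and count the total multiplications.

Computing 6^50 by squaring (build up from 6^1; each line after the first costs one multiplication):

6^1 = 6
6^2 = (6^1)^2 = 6^2 = 36
6^3 = 6 * 6^2 = 6 * 36 = 216
6^6 = (6^3)^2 = 216^2 = 46656
6^12 = (6^6)^2 = 46656^2 = 2176782336
6^24 = (6^12)^2 = 2176782336^2 = 4738381338321616896
6^25 = 6 * 6^24 = 6 * 4738381338321616896 = 28430288029929701376
6^50 = (6^25)^2 = 28430288029929701376^2 = 808281277464764060643139600456536293376

Result: 808281277464764060643139600456536293376
Multiplications needed: 7 (7 lines after 6^1)

6^50 = 808281277464764060643139600456536293376. Using exponentiation by squaring, this requires 7 multiplications. The key idea: if the exponent is even, square the half-power; if odd, multiply by the base once.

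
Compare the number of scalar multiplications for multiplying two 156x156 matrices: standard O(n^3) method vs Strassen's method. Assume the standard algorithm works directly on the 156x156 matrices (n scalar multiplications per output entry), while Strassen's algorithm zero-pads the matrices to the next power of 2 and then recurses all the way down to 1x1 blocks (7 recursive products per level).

Matrix multiplication for 156x156 matrices:

Strassen's algorithm requires power-of-2 dimensions. Pad 156x156 to 256x256 (next power of 2).

Standard algorithm: 156^3 = 3796416 multiplications
Strassen's algorithm: 7^(log2(256)) = 7^8 = 5764801 multiplications
Difference: 3796416 - 5764801 = -1968385 (Strassen uses MORE here due to padding overhead — for small or just-over-power-of-2 n, padding can outweigh the per-level savings)

Standard: 3796416 multiplications (156^3). Strassen: 5764801 multiplications (7^8, after padding to 256x256). Strassen reduces 8 recursive multiplications to 7 at each level.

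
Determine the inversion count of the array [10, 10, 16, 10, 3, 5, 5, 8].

Finding inversions in [10, 10, 16, 10, 3, 5, 5, 8]:

(0, 4): arr[0]=10 > arr[4]=3
(0, 5): arr[0]=10 > arr[5]=5
(0, 6): arr[0]=10 > arr[6]=5
(0, 7): arr[0]=10 > arr[7]=8
(1, 4): arr[1]=10 > arr[4]=3
(1, 5): arr[1]=10 > arr[5]=5
(1, 6): arr[1]=10 > arr[6]=5
(1, 7): arr[1]=10 > arr[7]=8
(2, 3): arr[2]=16 > arr[3]=10
(2, 4): arr[2]=16 > arr[4]=3
(2, 5): arr[2]=16 > arr[5]=5
(2, 6): arr[2]=16 > arr[6]=5
(2, 7): arr[2]=16 > arr[7]=8
(3, 4): arr[3]=10 > arr[4]=3
(3, 5): arr[3]=10 > arr[5]=5
(3, 6): arr[3]=10 > arr[6]=5
(3, 7): arr[3]=10 > arr[7]=8

Total inversions: 17

The array has 17 inversion(s): (0,4), (0,5), (0,6), (0,7), (1,4), (1,5), (1,6), (1,7), (2,3), (2,4), (2,5), (2,6), (2,7), (3,4), (3,5), (3,6), (3,7). Each pair (i,j) satisfies i < j and arr[i] > arr[j].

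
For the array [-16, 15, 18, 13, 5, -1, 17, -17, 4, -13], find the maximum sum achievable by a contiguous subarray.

Using Kadane's algorithm on [-16, 15, 18, 13, 5, -1, 17, -17, 4, -13]:

Scanning through the array:
Position 1 (value 15): max_ending_here = 15, max_so_far = 15
Position 2 (value 18): max_ending_here = 33, max_so_far = 33
Position 3 (value 13): max_ending_here = 46, max_so_far = 46
Position 4 (value 5): max_ending_here = 51, max_so_far = 51
Position 5 (value -1): max_ending_here = 50, max_so_far = 51
Position 6 (value 17): max_ending_here = 67, max_so_far = 67
Position 7 (value -17): max_ending_here = 50, max_so_far = 67
Position 8 (value 4): max_ending_here = 54, max_so_far = 67
Position 9 (value -13): max_ending_here = 41, max_so_far = 67

Maximum subarray: [15, 18, 13, 5, -1, 17]
Maximum sum: 67

The maximum subarray is [15, 18, 13, 5, -1, 17] with sum 67. This subarray runs from index 1 to index 6.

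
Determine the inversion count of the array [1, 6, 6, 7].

Finding inversions in [1, 6, 6, 7]:


Total inversions: 0

The array has 0 inversions. It is already sorted.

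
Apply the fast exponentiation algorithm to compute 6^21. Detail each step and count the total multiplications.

Computing 6^21 by squaring (build up from 6^1; each line after the first costs one multiplication):

6^1 = 6
6^2 = (6^1)^2 = 6^2 = 36
6^4 = (6^2)^2 = 36^2 = 1296
6^5 = 6 * 6^4 = 6 * 1296 = 7776
6^10 = (6^5)^2 = 7776^2 = 60466176
6^20 = (6^10)^2 = 60466176^2 = 3656158440062976
6^21 = 6 * 6^20 = 6 * 3656158440062976 = 21936950640377856

Result: 21936950640377856
Multiplications needed: 6 (6 lines after 6^1)

6^21 = 21936950640377856. Using exponentiation by squaring, this requires 6 multiplications. The key idea: if the exponent is even, square the half-power; if odd, multiply by the base once.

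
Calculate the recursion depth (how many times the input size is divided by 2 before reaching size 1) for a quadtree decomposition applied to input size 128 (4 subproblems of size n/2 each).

For divide and conquer with division factor 2:

Problem sizes at each level:
Level 0: 128
Level 1: 64
Level 2: 32
Level 3: 16
Level 4: 8
Level 5: 4
Level 6: 2
Level 7: 1

The root is level 0 and the size-1 base case is level 7 (the tree spans levels 0 through 7, i.e. 8 levels counting the root), so the depth is the number of divisions: log_2(128) = 7

The recursion tree depth is log_2(128) = 7. At each level, the problem size is divided by 2, so it takes 7 divisions to reduce to a base case of size 1. The algorithm makes 4 recursive calls at each level.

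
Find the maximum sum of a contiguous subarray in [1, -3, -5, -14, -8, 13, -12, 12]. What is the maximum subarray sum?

Using Kadane's algorithm on [1, -3, -5, -14, -8, 13, -12, 12]:

Scanning through the array:
Position 1 (value -3): max_ending_here = -2, max_so_far = 1
Position 2 (value -5): max_ending_here = -5, max_so_far = 1
Position 3 (value -14): max_ending_here = -14, max_so_far = 1
Position 4 (value -8): max_ending_here = -8, max_so_far = 1
Position 5 (value 13): max_ending_here = 13, max_so_far = 13
Position 6 (value -12): max_ending_here = 1, max_so_far = 13
Position 7 (value 12): max_ending_here = 13, max_so_far = 13

Maximum subarray: [13]
Maximum sum: 13

The maximum subarray is [13] with sum 13. This subarray runs from index 5 to index 5.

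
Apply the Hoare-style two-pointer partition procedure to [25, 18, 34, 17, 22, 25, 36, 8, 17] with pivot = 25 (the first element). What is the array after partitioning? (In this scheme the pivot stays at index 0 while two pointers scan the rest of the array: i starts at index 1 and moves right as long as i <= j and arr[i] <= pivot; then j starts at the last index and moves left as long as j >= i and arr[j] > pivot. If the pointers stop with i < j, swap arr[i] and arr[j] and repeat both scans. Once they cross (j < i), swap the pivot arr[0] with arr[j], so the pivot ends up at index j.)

Hoare-style two-pointer partition with pivot = 25:

Initial array: [25, 18, 34, 17, 22, 25, 36, 8, 17]

Pointers start at i = 1, j = 8.
i stops at index 2 (arr[2]=34 > 25), j stops at index 8 (arr[8]=17 <= 25): swap arr[2] and arr[8], array becomes [25, 18, 17, 17, 22, 25, 36, 8, 34]
i stops at index 6 (arr[6]=36 > 25), j stops at index 7 (arr[7]=8 <= 25): swap arr[6] and arr[7], array becomes [25, 18, 17, 17, 22, 25, 8, 36, 34]
i ends at 7, j ends at 6: the pointers have crossed (j < i), so scanning stops.

Swap pivot arr[0] with arr[6] to place pivot at position 6: [8, 18, 17, 17, 22, 25, 25, 36, 34]
Pivot position: 6

After partitioning with pivot 25, the array becomes [8, 18, 17, 17, 22, 25, 25, 36, 34]. The pivot is placed at index 6. All elements to the left of the pivot are <= 25, and all elements to the right are > 25.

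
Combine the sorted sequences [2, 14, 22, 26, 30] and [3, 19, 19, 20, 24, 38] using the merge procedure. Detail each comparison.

Merging process:

Compare 2 vs 3: take 2 from left. Merged: [2]
Compare 14 vs 3: take 3 from right. Merged: [2, 3]
Compare 14 vs 19: take 14 from left. Merged: [2, 3, 14]
Compare 22 vs 19: take 19 from right. Merged: [2, 3, 14, 19]
Compare 22 vs 19: take 19 from right. Merged: [2, 3, 14, 19, 19]
Compare 22 vs 20: take 20 from right. Merged: [2, 3, 14, 19, 19, 20]
Compare 22 vs 24: take 22 from left. Merged: [2, 3, 14, 19, 19, 20, 22]
Compare 26 vs 24: take 24 from right. Merged: [2, 3, 14, 19, 19, 20, 22, 24]
Compare 26 vs 38: take 26 from left. Merged: [2, 3, 14, 19, 19, 20, 22, 24, 26]
Compare 30 vs 38: take 30 from left. Merged: [2, 3, 14, 19, 19, 20, 22, 24, 26, 30]
Append remaining from right: [38]. Merged: [2, 3, 14, 19, 19, 20, 22, 24, 26, 30, 38]

Final merged array: [2, 3, 14, 19, 19, 20, 22, 24, 26, 30, 38]
Total comparisons: 10

The merged array is [2, 3, 14, 19, 19, 20, 22, 24, 26, 30, 38], requiring 10 comparisons. The merge step runs in O(n) time where n is the total number of elements.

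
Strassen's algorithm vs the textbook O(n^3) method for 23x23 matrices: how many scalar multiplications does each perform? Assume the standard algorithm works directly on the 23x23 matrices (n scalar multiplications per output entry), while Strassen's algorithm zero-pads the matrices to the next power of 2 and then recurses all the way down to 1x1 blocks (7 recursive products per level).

Matrix multiplication for 23x23 matrices:

Strassen's algorithm requires power-of-2 dimensions. Pad 23x23 to 32x32 (next power of 2).

Standard algorithm: 23^3 = 12167 multiplications
Strassen's algorithm: 7^(log2(32)) = 7^5 = 16807 multiplications
Difference: 12167 - 16807 = -4640 (Strassen uses MORE here due to padding overhead — for small or just-over-power-of-2 n, padding can outweigh the per-level savings)

Standard: 12167 multiplications (23^3). Strassen: 16807 multiplications (7^5, after padding to 32x32). Strassen reduces 8 recursive multiplications to 7 at each level.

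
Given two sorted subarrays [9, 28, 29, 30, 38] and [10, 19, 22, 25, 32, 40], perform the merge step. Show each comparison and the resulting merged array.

Merging process:

Compare 9 vs 10: take 9 from left. Merged: [9]
Compare 28 vs 10: take 10 from right. Merged: [9, 10]
Compare 28 vs 19: take 19 from right. Merged: [9, 10, 19]
Compare 28 vs 22: take 22 from right. Merged: [9, 10, 19, 22]
Compare 28 vs 25: take 25 from right. Merged: [9, 10, 19, 22, 25]
Compare 28 vs 32: take 28 from left. Merged: [9, 10, 19, 22, 25, 28]
Compare 29 vs 32: take 29 from left. Merged: [9, 10, 19, 22, 25, 28, 29]
Compare 30 vs 32: take 30 from left. Merged: [9, 10, 19, 22, 25, 28, 29, 30]
Compare 38 vs 32: take 32 from right. Merged: [9, 10, 19, 22, 25, 28, 29, 30, 32]
Compare 38 vs 40: take 38 from left. Merged: [9, 10, 19, 22, 25, 28, 29, 30, 32, 38]
Append remaining from right: [40]. Merged: [9, 10, 19, 22, 25, 28, 29, 30, 32, 38, 40]

Final merged array: [9, 10, 19, 22, 25, 28, 29, 30, 32, 38, 40]
Total comparisons: 10

The merged array is [9, 10, 19, 22, 25, 28, 29, 30, 32, 38, 40], requiring 10 comparisons. The merge step runs in O(n) time where n is the total number of elements.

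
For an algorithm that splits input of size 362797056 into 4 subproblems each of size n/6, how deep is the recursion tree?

For divide and conquer with division factor 6:

Problem sizes at each level:
Level 0: 362797056
Level 1: 60466176
Level 2: 10077696
Level 3: 1679616
Level 4: 279936
Level 5: 46656
Level 6: 7776
Level 7: 1296
Level 8: 216
Level 9: 36
Level 10: 6
Level 11: 1

The root is level 0 and the size-1 base case is level 11 (the tree spans levels 0 through 11, i.e. 12 levels counting the root), so the depth is the number of divisions: log_6(362797056) = 11

The recursion tree depth is log_6(362797056) = 11. At each level, the problem size is divided by 6, so it takes 11 divisions to reduce to a base case of size 1. The algorithm makes 4 recursive calls at each level.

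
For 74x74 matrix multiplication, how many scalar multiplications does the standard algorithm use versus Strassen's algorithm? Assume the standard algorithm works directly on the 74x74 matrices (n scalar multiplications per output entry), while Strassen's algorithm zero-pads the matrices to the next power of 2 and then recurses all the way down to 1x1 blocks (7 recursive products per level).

Matrix multiplication for 74x74 matrices:

Strassen's algorithm requires power-of-2 dimensions. Pad 74x74 to 128x128 (next power of 2).

Standard algorithm: 74^3 = 405224 multiplications
Strassen's algorithm: 7^(log2(128)) = 7^7 = 823543 multiplications
Difference: 405224 - 823543 = -418319 (Strassen uses MORE here due to padding overhead — for small or just-over-power-of-2 n, padding can outweigh the per-level savings)

Standard: 405224 multiplications (74^3). Strassen: 823543 multiplications (7^7, after padding to 128x128). Strassen reduces 8 recursive multiplications to 7 at each level.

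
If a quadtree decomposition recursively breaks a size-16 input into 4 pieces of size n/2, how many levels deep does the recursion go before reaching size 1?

For divide and conquer with division factor 2:

Problem sizes at each level:
Level 0: 16
Level 1: 8
Level 2: 4
Level 3: 2
Level 4: 1

The root is level 0 and the size-1 base case is level 4 (the tree spans levels 0 through 4, i.e. 5 levels counting the root), so the depth is the number of divisions: log_2(16) = 4

The recursion tree depth is log_2(16) = 4. At each level, the problem size is divided by 2, so it takes 4 divisions to reduce to a base case of size 1. The algorithm makes 4 recursive calls at each level.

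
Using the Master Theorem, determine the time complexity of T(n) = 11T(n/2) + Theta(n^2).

Master Theorem for T(n) = 11T(n/2) + O(n^2):

a = 11, b = 2, c = 2
log_b(a) = log_2(11) = 3.4594

Case 1: c = 2 < log_2(11) = 3.4594
T(n) = O(n^(log_2 11))

For T(n) = 11T(n/2) + O(n^2): log_2(11) = 3.4594. This is Case 1 of the Master Theorem (c < log_b(a), work dominated by leaves), giving O(n^(log_2 11)).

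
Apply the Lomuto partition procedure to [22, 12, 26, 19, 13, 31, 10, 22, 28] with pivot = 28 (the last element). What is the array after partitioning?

Lomuto partition with pivot = 28:

Initial array: [22, 12, 26, 19, 13, 31, 10, 22, 28]

arr[0]=22 <= 28: swap with position 0, array becomes [22, 12, 26, 19, 13, 31, 10, 22, 28]
arr[1]=12 <= 28: swap with position 1, array becomes [22, 12, 26, 19, 13, 31, 10, 22, 28]
arr[2]=26 <= 28: swap with position 2, array becomes [22, 12, 26, 19, 13, 31, 10, 22, 28]
arr[3]=19 <= 28: swap with position 3, array becomes [22, 12, 26, 19, 13, 31, 10, 22, 28]
arr[4]=13 <= 28: swap with position 4, array becomes [22, 12, 26, 19, 13, 31, 10, 22, 28]
arr[5]=31 > 28: no swap
arr[6]=10 <= 28: swap with position 5, array becomes [22, 12, 26, 19, 13, 10, 31, 22, 28]
arr[7]=22 <= 28: swap with position 6, array becomes [22, 12, 26, 19, 13, 10, 22, 31, 28]

Place pivot at position 7: [22, 12, 26, 19, 13, 10, 22, 28, 31]
Pivot position: 7

After partitioning with pivot 28, the array becomes [22, 12, 26, 19, 13, 10, 22, 28, 31]. The pivot is placed at index 7. All elements to the left of the pivot are <= 28, and all elements to the right are > 28.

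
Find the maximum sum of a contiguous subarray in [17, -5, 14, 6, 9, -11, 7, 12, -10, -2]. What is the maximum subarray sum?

Using Kadane's algorithm on [17, -5, 14, 6, 9, -11, 7, 12, -10, -2]:

Scanning through the array:
Position 1 (value -5): max_ending_here = 12, max_so_far = 17
Position 2 (value 14): max_ending_here = 26, max_so_far = 26
Position 3 (value 6): max_ending_here = 32, max_so_far = 32
Position 4 (value 9): max_ending_here = 41, max_so_far = 41
Position 5 (value -11): max_ending_here = 30, max_so_far = 41
Position 6 (value 7): max_ending_here = 37, max_so_far = 41
Position 7 (value 12): max_ending_here = 49, max_so_far = 49
Position 8 (value -10): max_ending_here = 39, max_so_far = 49
Position 9 (value -2): max_ending_here = 37, max_so_far = 49

Maximum subarray: [17, -5, 14, 6, 9, -11, 7, 12]
Maximum sum: 49

The maximum subarray is [17, -5, 14, 6, 9, -11, 7, 12] with sum 49. This subarray runs from index 0 to index 7.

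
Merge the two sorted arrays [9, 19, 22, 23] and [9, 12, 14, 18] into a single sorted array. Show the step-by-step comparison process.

Merging process:

Compare 9 vs 9: take 9 from left. Merged: [9]
Compare 19 vs 9: take 9 from right. Merged: [9, 9]
Compare 19 vs 12: take 12 from right. Merged: [9, 9, 12]
Compare 19 vs 14: take 14 from right. Merged: [9, 9, 12, 14]
Compare 19 vs 18: take 18 from right. Merged: [9, 9, 12, 14, 18]
Append remaining from left: [19, 22, 23]. Merged: [9, 9, 12, 14, 18, 19, 22, 23]

Final merged array: [9, 9, 12, 14, 18, 19, 22, 23]
Total comparisons: 5

The merged array is [9, 9, 12, 14, 18, 19, 22, 23], requiring 5 comparisons. The merge step runs in O(n) time where n is the total number of elements.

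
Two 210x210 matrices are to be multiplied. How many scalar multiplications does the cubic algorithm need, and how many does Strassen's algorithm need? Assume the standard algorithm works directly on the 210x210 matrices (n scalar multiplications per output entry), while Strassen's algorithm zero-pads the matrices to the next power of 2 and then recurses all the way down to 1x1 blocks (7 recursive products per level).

Matrix multiplication for 210x210 matrices:

Strassen's algorithm requires power-of-2 dimensions. Pad 210x210 to 256x256 (next power of 2).

Standard algorithm: 210^3 = 9261000 multiplications
Strassen's algorithm: 7^(log2(256)) = 7^8 = 5764801 multiplications
Savings: 9261000 - 5764801 = 3496199 multiplications

Standard: 9261000 multiplications (210^3). Strassen: 5764801 multiplications (7^8, after padding to 256x256). Strassen reduces 8 recursive multiplications to 7 at each level.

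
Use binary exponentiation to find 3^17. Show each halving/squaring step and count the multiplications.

Computing 3^17 by squaring (build up from 3^1; each line after the first costs one multiplication):

3^1 = 3
3^2 = (3^1)^2 = 3^2 = 9
3^4 = (3^2)^2 = 9^2 = 81
3^8 = (3^4)^2 = 81^2 = 6561
3^16 = (3^8)^2 = 6561^2 = 43046721
3^17 = 3 * 3^16 = 3 * 43046721 = 129140163

Result: 129140163
Multiplications needed: 5 (5 lines after 3^1)

3^17 = 129140163. Using exponentiation by squaring, this requires 5 multiplications. The key idea: if the exponent is even, square the half-power; if odd, multiply by the base once.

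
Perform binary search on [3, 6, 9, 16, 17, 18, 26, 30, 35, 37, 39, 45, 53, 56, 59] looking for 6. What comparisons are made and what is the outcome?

Binary search for 6 in [3, 6, 9, 16, 17, 18, 26, 30, 35, 37, 39, 45, 53, 56, 59]:

lo=0, hi=14, mid=7, arr[mid]=30 -> 30 > 6, search left half
lo=0, hi=6, mid=3, arr[mid]=16 -> 16 > 6, search left half
lo=0, hi=2, mid=1, arr[mid]=6 -> Found target at index 1!

Binary search finds 6 at index 1 after 3 comparisons. The search repeatedly halves the search space by comparing with the middle element.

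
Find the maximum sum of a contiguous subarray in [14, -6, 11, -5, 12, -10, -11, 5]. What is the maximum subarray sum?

Using Kadane's algorithm on [14, -6, 11, -5, 12, -10, -11, 5]:

Scanning through the array:
Position 1 (value -6): max_ending_here = 8, max_so_far = 14
Position 2 (value 11): max_ending_here = 19, max_so_far = 19
Position 3 (value -5): max_ending_here = 14, max_so_far = 19
Position 4 (value 12): max_ending_here = 26, max_so_far = 26
Position 5 (value -10): max_ending_here = 16, max_so_far = 26
Position 6 (value -11): max_ending_here = 5, max_so_far = 26
Position 7 (value 5): max_ending_here = 10, max_so_far = 26

Maximum subarray: [14, -6, 11, -5, 12]
Maximum sum: 26

The maximum subarray is [14, -6, 11, -5, 12] with sum 26. This subarray runs from index 0 to index 4.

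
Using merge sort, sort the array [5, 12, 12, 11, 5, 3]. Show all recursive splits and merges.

Merge sort trace:

Split: [5, 12, 12, 11, 5, 3] -> [5, 12, 12] and [11, 5, 3]
  Split: [5, 12, 12] -> [5] and [12, 12]
    Split: [12, 12] -> [12] and [12]
    Merge: [12] + [12] -> [12, 12]
  Merge: [5] + [12, 12] -> [5, 12, 12]
  Split: [11, 5, 3] -> [11] and [5, 3]
    Split: [5, 3] -> [5] and [3]
    Merge: [5] + [3] -> [3, 5]
  Merge: [11] + [3, 5] -> [3, 5, 11]
Merge: [5, 12, 12] + [3, 5, 11] -> [3, 5, 5, 11, 12, 12]

Final sorted array: [3, 5, 5, 11, 12, 12]

The merge sort proceeds by recursively splitting the array and merging sorted halves.
After all merges, the sorted array is [3, 5, 5, 11, 12, 12].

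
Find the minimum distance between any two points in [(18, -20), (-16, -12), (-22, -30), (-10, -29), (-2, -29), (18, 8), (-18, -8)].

Computing all pairwise distances among 7 points:

d((18, -20), (-16, -12)) = 34.9285
d((18, -20), (-22, -30)) = 41.2311
d((18, -20), (-10, -29)) = 29.4109
d((18, -20), (-2, -29)) = 21.9317
d((18, -20), (18, 8)) = 28.0
d((18, -20), (-18, -8)) = 37.9473
d((-16, -12), (-22, -30)) = 18.9737
d((-16, -12), (-10, -29)) = 18.0278
d((-16, -12), (-2, -29)) = 22.0227
d((-16, -12), (18, 8)) = 39.4462
d((-16, -12), (-18, -8)) = 4.4721 <-- minimum
d((-22, -30), (-10, -29)) = 12.0416
d((-22, -30), (-2, -29)) = 20.025
d((-22, -30), (18, 8)) = 55.1725
d((-22, -30), (-18, -8)) = 22.3607
d((-10, -29), (-2, -29)) = 8.0
d((-10, -29), (18, 8)) = 46.4004
d((-10, -29), (-18, -8)) = 22.4722
d((-2, -29), (18, 8)) = 42.0595
d((-2, -29), (-18, -8)) = 26.4008
d((18, 8), (-18, -8)) = 39.3954

Closest pair: (-16, -12) and (-18, -8) with distance 4.4721

The closest pair is (-16, -12) and (-18, -8) with Euclidean distance 4.4721. For 7 points, brute-force pairwise comparison is shown above. For large n, the divide-and-conquer algorithm (sort by x, recurse on halves, check the dividing strip) achieves O(n log n).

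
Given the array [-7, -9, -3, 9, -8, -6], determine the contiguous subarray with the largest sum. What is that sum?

Using Kadane's algorithm on [-7, -9, -3, 9, -8, -6]:

Scanning through the array:
Position 1 (value -9): max_ending_here = -9, max_so_far = -7
Position 2 (value -3): max_ending_here = -3, max_so_far = -3
Position 3 (value 9): max_ending_here = 9, max_so_far = 9
Position 4 (value -8): max_ending_here = 1, max_so_far = 9
Position 5 (value -6): max_ending_here = -5, max_so_far = 9

Maximum subarray: [9]
Maximum sum: 9

The maximum subarray is [9] with sum 9. This subarray runs from index 3 to index 3.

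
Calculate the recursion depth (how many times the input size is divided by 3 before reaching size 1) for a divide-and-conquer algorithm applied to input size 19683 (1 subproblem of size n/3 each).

For divide and conquer with division factor 3:

Problem sizes at each level:
Level 0: 19683
Level 1: 6561
Level 2: 2187
Level 3: 729
Level 4: 243
Level 5: 81
Level 6: 27
Level 7: 9
Level 8: 3
Level 9: 1

The root is level 0 and the size-1 base case is level 9 (the tree spans levels 0 through 9, i.e. 10 levels counting the root), so the depth is the number of divisions: log_3(19683) = 9

The recursion tree depth is log_3(19683) = 9. At each level, the problem size is divided by 3, so it takes 9 divisions to reduce to a base case of size 1. The algorithm makes 1 recursive call at each level.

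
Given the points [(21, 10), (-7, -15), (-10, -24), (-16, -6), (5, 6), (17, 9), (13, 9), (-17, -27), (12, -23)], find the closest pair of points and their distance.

Computing all pairwise distances among 9 points:

d((21, 10), (-7, -15)) = 37.5366
d((21, 10), (-10, -24)) = 46.0109
d((21, 10), (-16, -6)) = 40.3113
d((21, 10), (5, 6)) = 16.4924
d((21, 10), (17, 9)) = 4.1231
d((21, 10), (13, 9)) = 8.0623
d((21, 10), (-17, -27)) = 53.0377
d((21, 10), (12, -23)) = 34.2053
d((-7, -15), (-10, -24)) = 9.4868
d((-7, -15), (-16, -6)) = 12.7279
d((-7, -15), (5, 6)) = 24.1868
d((-7, -15), (17, 9)) = 33.9411
d((-7, -15), (13, 9)) = 31.241
d((-7, -15), (-17, -27)) = 15.6205
d((-7, -15), (12, -23)) = 20.6155
d((-10, -24), (-16, -6)) = 18.9737
d((-10, -24), (5, 6)) = 33.541
d((-10, -24), (17, 9)) = 42.638
d((-10, -24), (13, 9)) = 40.2244
d((-10, -24), (-17, -27)) = 7.6158
d((-10, -24), (12, -23)) = 22.0227
d((-16, -6), (5, 6)) = 24.1868
d((-16, -6), (17, 9)) = 36.2491
d((-16, -6), (13, 9)) = 32.6497
d((-16, -6), (-17, -27)) = 21.0238
d((-16, -6), (12, -23)) = 32.7567
d((5, 6), (17, 9)) = 12.3693
d((5, 6), (13, 9)) = 8.544
d((5, 6), (-17, -27)) = 39.6611
d((5, 6), (12, -23)) = 29.8329
d((17, 9), (13, 9)) = 4.0 <-- minimum
d((17, 9), (-17, -27)) = 49.5177
d((17, 9), (12, -23)) = 32.3883
d((13, 9), (-17, -27)) = 46.8615
d((13, 9), (12, -23)) = 32.0156
d((-17, -27), (12, -23)) = 29.2746

Closest pair: (17, 9) and (13, 9) with distance 4.0

The closest pair is (17, 9) and (13, 9) with Euclidean distance 4.0. For 9 points, brute-force pairwise comparison is shown above. For large n, the divide-and-conquer algorithm (sort by x, recurse on halves, check the dividing strip) achieves O(n log n).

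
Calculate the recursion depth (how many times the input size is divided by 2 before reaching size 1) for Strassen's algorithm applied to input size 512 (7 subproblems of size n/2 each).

For divide and conquer with division factor 2:

Problem sizes at each level:
Level 0: 512
Level 1: 256
Level 2: 128
Level 3: 64
Level 4: 32
Level 5: 16
Level 6: 8
Level 7: 4
Level 8: 2
Level 9: 1

The root is level 0 and the size-1 base case is level 9 (the tree spans levels 0 through 9, i.e. 10 levels counting the root), so the depth is the number of divisions: log_2(512) = 9

The recursion tree depth is log_2(512) = 9. At each level, the problem size is divided by 2, so it takes 9 divisions to reduce to a base case of size 1. The algorithm makes 7 recursive calls at each level.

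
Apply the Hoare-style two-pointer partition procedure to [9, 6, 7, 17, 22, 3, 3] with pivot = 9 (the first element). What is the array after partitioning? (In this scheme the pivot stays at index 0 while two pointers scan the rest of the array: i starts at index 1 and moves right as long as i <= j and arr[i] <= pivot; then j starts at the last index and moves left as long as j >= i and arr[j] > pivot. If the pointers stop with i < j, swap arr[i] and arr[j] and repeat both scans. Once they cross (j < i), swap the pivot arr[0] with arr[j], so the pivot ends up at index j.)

Hoare-style two-pointer partition with pivot = 9:

Initial array: [9, 6, 7, 17, 22, 3, 3]

Pointers start at i = 1, j = 6.
i stops at index 3 (arr[3]=17 > 9), j stops at index 6 (arr[6]=3 <= 9): swap arr[3] and arr[6], array becomes [9, 6, 7, 3, 22, 3, 17]
i stops at index 4 (arr[4]=22 > 9), j stops at index 5 (arr[5]=3 <= 9): swap arr[4] and arr[5], array becomes [9, 6, 7, 3, 3, 22, 17]
i ends at 5, j ends at 4: the pointers have crossed (j < i), so scanning stops.

Swap pivot arr[0] with arr[4] to place pivot at position 4: [3, 6, 7, 3, 9, 22, 17]
Pivot position: 4

After partitioning with pivot 9, the array becomes [3, 6, 7, 3, 9, 22, 17]. The pivot is placed at index 4. All elements to the left of the pivot are <= 9, and all elements to the right are > 9.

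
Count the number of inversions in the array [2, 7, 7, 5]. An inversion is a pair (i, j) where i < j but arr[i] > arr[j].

Finding inversions in [2, 7, 7, 5]:

(1, 3): arr[1]=7 > arr[3]=5
(2, 3): arr[2]=7 > arr[3]=5

Total inversions: 2

The array has 2 inversion(s): (1,3), (2,3). Each pair (i,j) satisfies i < j and arr[i] > arr[j].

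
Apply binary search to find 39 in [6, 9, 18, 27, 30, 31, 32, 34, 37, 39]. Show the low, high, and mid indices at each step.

Binary search for 39 in [6, 9, 18, 27, 30, 31, 32, 34, 37, 39]:

lo=0, hi=9, mid=4, arr[mid]=30 -> 30 < 39, search right half
lo=5, hi=9, mid=7, arr[mid]=34 -> 34 < 39, search right half
lo=8, hi=9, mid=8, arr[mid]=37 -> 37 < 39, search right half
lo=9, hi=9, mid=9, arr[mid]=39 -> Found target at index 9!

Binary search finds 39 at index 9 after 4 comparisons. The search repeatedly halves the search space by comparing with the middle element.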